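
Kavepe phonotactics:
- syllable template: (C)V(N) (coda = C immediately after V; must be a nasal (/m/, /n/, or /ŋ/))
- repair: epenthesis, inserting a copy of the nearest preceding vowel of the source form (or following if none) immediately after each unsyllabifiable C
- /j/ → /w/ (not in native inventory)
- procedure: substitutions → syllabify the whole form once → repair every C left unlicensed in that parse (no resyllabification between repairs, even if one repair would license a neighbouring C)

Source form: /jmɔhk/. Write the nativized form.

wɔmɔhɔkɔ

Substitution: /j/ → /w/, giving /wmɔhk/.
Under (C)V(N), the unsyllabifiable consonants are /w/, /h/, /k/ (only a nasal (/m/, /n/, or /ŋ/) is licensed in coda position; onsets are limited to one consonant).
Each unlicensed consonant becomes the onset of a new syllable: /w/ → /wɔ/, /h/ → /hɔ/, /k/ → /kɔ/.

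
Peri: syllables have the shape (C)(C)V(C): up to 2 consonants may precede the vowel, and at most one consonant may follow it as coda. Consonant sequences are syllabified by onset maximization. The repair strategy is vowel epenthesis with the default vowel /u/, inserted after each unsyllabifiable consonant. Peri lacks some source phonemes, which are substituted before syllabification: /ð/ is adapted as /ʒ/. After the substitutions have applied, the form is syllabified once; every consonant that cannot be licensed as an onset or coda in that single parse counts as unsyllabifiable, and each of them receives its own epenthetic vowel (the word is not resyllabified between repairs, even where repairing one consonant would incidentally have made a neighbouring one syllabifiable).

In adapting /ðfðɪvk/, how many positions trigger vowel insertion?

After substitution the input is /ʒfʒɪvk/.
The unsyllabifiable consonants are /ʒ/, /k/; each receives one epenthetic vowel.

2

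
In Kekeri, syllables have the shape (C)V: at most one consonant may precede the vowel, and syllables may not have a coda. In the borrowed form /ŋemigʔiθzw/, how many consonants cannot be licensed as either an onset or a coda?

Syllabifying with onset maximization leaves /g/, /θ/, /z/, /w/ stranded (no codas are permitted; onsets are limited to one consonant).

4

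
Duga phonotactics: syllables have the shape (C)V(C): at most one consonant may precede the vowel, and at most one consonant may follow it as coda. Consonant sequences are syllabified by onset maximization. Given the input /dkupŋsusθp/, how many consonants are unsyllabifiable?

Under (C)V(C), the unsyllabifiable consonants are /d/, /ŋ/, /θ/, /p/ (at most one coda consonant is licensed; onsets are limited to one consonant).

4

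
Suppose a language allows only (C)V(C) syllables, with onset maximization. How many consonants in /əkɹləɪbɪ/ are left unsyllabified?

1

The consonants /ɹ/ cannot be parsed into a legal (C)V(C) syllable (at most one coda consonant is licensed; onsets are limited to one consonant).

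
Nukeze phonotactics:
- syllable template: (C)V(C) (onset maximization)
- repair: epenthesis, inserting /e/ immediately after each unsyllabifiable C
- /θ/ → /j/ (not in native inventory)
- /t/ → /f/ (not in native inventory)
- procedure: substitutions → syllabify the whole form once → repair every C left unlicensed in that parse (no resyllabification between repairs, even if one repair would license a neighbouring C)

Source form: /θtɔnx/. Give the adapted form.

jefɔnxe

Substitution: /θ/ → /j/, /t/ → /f/, giving /jfɔnx/.
Under (C)V(C), the unsyllabifiable consonants are /j/, /x/ (at most one coda consonant is licensed; onsets are limited to one consonant).
Epenthesis after each stranded consonant: /j/ → /je/, /x/ → /xe/.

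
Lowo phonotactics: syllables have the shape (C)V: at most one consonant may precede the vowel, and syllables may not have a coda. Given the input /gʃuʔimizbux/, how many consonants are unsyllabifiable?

The consonants /g/, /z/, /x/ cannot be parsed into a legal (C)V syllable (no codas are permitted; onsets are limited to one consonant).

3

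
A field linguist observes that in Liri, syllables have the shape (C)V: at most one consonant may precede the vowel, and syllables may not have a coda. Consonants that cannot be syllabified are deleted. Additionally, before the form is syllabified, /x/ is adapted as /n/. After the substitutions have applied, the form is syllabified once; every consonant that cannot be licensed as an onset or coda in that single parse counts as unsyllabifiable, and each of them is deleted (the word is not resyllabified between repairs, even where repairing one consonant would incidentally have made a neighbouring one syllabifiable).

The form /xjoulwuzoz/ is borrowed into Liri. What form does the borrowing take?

Substitution: /x/ → /n/, giving /njoulwuzoz/.
Under (C)V, the unsyllabifiable consonants are /n/, /l/, /z/ (no codas are permitted; onsets are limited to one consonant).
Each unlicensed consonant is deleted: /n/, /l/, /z/.

jouwuzo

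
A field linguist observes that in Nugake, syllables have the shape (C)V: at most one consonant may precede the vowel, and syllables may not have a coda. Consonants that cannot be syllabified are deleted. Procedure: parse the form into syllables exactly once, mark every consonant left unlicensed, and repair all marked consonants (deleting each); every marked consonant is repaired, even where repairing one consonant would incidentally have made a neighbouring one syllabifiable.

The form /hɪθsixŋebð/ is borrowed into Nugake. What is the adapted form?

hɪsiŋe

Under (C)V, the unsyllabifiable consonants are /θ/, /x/, /b/, /ð/ (no codas are permitted; onsets are limited to one consonant).
Deleting the stranded consonants removes /θ/, /x/, /b/, /ð/.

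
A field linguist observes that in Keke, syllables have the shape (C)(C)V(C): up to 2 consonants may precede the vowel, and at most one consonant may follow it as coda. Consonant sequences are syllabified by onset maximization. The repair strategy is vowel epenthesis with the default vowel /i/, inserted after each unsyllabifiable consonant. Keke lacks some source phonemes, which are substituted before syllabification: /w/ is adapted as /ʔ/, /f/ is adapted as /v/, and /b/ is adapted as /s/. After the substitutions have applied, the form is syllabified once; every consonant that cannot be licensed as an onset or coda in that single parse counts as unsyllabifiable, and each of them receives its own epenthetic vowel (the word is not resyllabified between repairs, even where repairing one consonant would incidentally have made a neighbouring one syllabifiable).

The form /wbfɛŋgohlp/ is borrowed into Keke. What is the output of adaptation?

Substitution: /w/ → /ʔ/, /b/ → /s/, /f/ → /v/, giving /ʔsvɛŋgohlp/.
Syllabifying with onset maximization leaves /ʔ/, /l/, /p/ stranded (at most one coda consonant is licensed; onsets may contain at most 2 consonants).
Each unlicensed consonant becomes the onset of a new syllable: /ʔ/ → /ʔi/, /l/ → /li/, /p/ → /pi/.

ʔisvɛŋgohlipi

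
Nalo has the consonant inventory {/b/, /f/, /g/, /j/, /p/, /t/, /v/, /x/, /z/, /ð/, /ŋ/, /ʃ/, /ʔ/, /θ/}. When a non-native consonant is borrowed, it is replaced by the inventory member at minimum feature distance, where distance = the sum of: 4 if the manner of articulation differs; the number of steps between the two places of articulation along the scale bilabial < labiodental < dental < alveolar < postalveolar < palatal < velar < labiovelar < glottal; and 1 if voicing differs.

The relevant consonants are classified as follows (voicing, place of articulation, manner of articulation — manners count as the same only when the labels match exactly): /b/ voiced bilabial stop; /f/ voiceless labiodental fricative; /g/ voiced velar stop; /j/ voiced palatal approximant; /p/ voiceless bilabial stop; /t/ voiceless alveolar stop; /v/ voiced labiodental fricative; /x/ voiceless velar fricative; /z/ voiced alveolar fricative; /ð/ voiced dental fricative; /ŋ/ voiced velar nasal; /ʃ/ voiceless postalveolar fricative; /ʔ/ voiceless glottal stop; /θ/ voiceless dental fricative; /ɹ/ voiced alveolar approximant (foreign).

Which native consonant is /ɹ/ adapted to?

/j/ is closest: same manner (approximant), place distance 2 (alveolar→palatal), same voicing; total 2. Next closest is /z/ at distance 4.

j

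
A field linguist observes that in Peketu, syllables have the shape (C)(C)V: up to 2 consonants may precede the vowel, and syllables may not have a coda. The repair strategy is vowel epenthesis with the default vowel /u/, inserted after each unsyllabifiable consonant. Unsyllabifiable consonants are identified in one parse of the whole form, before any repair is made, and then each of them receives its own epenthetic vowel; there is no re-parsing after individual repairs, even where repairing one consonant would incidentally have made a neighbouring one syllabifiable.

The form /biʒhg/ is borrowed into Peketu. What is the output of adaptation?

Under (C)(C)V, the unsyllabifiable consonants are /ʒ/, /h/, /g/ (no codas are permitted; onsets may contain at most 2 consonants).
Each unlicensed consonant becomes the onset of a new syllable: /ʒ/ → /ʒu/, /h/ → /hu/, /g/ → /gu/.

biʒuhugu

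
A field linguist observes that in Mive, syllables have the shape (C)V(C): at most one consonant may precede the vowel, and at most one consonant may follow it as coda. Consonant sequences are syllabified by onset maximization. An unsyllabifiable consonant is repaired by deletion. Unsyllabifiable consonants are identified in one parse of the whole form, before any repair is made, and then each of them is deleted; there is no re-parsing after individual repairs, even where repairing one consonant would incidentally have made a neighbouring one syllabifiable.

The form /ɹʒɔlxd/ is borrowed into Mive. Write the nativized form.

ʒɔl

Syllabifying with onset maximization leaves /ɹ/, /x/, /d/ stranded (at most one coda consonant is licensed; onsets are limited to one consonant).
Each unlicensed consonant is deleted: /ɹ/, /x/, /d/.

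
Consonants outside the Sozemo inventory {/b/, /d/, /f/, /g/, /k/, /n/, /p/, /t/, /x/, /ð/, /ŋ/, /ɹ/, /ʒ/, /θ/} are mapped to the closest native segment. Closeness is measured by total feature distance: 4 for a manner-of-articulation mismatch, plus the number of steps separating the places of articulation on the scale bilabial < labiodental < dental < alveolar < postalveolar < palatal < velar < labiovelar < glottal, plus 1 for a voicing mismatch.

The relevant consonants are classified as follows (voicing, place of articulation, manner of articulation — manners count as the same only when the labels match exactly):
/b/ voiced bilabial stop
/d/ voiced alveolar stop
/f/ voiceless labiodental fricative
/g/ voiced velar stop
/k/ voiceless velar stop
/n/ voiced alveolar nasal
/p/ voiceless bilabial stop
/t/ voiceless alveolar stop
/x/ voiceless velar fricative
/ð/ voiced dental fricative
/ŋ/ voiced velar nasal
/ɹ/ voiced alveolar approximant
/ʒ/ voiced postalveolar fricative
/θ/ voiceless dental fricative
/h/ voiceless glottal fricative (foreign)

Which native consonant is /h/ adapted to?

x

/x/ is closest: same manner (fricative), place distance 2 (glottal→velar), same voicing; total 2. Next closest is /ʒ/ at distance 5.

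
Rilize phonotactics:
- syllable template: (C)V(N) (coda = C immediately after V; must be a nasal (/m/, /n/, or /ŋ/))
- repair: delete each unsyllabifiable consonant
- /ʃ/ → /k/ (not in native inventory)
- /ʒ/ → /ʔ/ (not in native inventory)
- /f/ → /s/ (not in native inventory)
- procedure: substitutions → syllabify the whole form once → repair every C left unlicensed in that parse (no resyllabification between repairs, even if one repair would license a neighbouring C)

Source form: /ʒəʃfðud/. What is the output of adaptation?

ʔəðu

Substitution: /ʒ/ → /ʔ/, /ʃ/ → /k/, /f/ → /s/, giving /ʔəksðud/.
The consonants /k/, /s/, /d/ cannot be parsed into a legal (C)V(N) syllable (only a nasal (/m/, /n/, or /ŋ/) is licensed in coda position; onsets are limited to one consonant).
Deleting the stranded consonants removes /k/, /s/, /d/.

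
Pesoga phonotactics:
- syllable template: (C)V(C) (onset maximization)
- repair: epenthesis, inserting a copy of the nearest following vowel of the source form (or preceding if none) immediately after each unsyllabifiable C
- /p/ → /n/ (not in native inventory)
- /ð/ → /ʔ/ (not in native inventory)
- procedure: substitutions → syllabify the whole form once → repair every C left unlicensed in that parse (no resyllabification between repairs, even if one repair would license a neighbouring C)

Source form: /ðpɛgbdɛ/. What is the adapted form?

Substitution: /ð/ → /ʔ/, /p/ → /n/, giving /ʔnɛgbdɛ/.
Syllabifying with onset maximization leaves /ʔ/, /b/ stranded (at most one coda consonant is licensed; onsets are limited to one consonant).
Epenthesis after each stranded consonant: /ʔ/ → /ʔɛ/, /b/ → /bɛ/.

ʔɛnɛgbɛdɛ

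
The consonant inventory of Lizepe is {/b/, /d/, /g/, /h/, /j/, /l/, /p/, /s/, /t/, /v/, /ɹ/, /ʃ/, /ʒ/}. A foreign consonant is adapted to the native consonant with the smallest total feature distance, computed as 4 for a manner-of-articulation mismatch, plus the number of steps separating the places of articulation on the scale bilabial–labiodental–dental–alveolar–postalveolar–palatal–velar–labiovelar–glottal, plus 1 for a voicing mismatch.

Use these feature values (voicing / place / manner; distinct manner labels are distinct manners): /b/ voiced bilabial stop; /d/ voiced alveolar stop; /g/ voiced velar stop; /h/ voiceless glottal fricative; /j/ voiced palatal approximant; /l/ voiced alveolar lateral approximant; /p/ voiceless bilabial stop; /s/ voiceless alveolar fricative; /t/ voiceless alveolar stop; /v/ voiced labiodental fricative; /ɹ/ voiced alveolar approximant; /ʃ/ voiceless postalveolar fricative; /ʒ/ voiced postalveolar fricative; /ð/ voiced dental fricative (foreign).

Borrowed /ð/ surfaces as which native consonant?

/v/ is closest: same manner (fricative), place distance 1 (dental→labiodental), same voicing; total 1. Next closest is /s/ at distance 2.

v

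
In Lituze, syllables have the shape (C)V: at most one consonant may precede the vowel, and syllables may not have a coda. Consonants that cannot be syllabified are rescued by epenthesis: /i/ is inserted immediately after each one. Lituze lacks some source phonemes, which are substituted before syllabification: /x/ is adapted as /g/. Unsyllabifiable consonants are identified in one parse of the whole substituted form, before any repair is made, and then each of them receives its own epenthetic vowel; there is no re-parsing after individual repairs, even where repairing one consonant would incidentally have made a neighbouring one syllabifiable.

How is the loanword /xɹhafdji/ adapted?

giɹihafidiji

Substitution: /x/ → /g/, giving /gɹhafdji/.
The consonants /g/, /ɹ/, /f/, /d/ cannot be parsed into a legal (C)V syllable (no codas are permitted; onsets are limited to one consonant).
Each unlicensed consonant becomes the onset of a new syllable: /g/ → /gi/, /ɹ/ → /ɹi/, /f/ → /fi/, /d/ → /di/.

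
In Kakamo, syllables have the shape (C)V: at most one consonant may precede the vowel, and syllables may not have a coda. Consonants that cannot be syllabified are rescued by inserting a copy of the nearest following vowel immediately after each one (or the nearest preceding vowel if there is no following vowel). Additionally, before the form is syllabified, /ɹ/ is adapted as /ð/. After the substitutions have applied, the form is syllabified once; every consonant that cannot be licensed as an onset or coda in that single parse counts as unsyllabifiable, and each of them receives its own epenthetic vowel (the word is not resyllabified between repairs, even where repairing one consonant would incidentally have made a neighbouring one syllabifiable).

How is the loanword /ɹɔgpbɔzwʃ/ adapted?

ðɔgɔpɔbɔzɔwɔʃɔ

Substitution: /ɹ/ → /ð/, giving /ðɔgpbɔzwʃ/.
Syllabifying with onset maximization leaves /g/, /p/, /z/, /w/, /ʃ/ stranded (no codas are permitted; onsets are limited to one consonant).
Each unlicensed consonant becomes the onset of a new syllable: /g/ → /gɔ/, /p/ → /pɔ/, /z/ → /zɔ/, /w/ → /wɔ/, /ʃ/ → /ʃɔ/.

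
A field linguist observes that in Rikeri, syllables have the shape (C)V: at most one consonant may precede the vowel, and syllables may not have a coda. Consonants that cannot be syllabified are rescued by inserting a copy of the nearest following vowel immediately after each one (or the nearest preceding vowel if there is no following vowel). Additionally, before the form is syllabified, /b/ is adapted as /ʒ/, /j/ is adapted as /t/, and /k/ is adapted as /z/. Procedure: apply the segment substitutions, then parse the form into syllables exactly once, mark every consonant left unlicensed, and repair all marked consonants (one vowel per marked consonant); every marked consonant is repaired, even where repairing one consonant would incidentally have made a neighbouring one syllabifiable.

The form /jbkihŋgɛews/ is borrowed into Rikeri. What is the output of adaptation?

Substitution: /j/ → /t/, /b/ → /ʒ/, /k/ → /z/, giving /tʒzihŋgɛews/.
Syllabifying with onset maximization leaves /t/, /ʒ/, /h/, /ŋ/, /w/, /s/ stranded (no codas are permitted; onsets are limited to one consonant).
Inserting the epenthetic vowel yields /t/ → /ti/, /ʒ/ → /ʒi/, /h/ → /hɛ/, /ŋ/ → /ŋɛ/, /w/ → /we/, /s/ → /se/.

tiʒizihɛŋɛgɛewese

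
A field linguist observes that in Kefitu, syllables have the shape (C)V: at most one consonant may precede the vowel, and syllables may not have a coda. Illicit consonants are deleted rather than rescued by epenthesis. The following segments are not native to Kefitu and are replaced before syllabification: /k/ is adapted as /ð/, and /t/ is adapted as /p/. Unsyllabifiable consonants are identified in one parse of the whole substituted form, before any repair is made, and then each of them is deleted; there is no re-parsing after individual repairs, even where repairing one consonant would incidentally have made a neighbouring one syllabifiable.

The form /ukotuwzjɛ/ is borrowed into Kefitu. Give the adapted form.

Substitution: /k/ → /ð/, /t/ → /p/, giving /uðopuwzjɛ/.
The consonants /w/, /z/ cannot be parsed into a legal (C)V syllable (no codas are permitted; onsets are limited to one consonant).
Deleting the stranded consonants removes /w/, /z/.

uðopujɛ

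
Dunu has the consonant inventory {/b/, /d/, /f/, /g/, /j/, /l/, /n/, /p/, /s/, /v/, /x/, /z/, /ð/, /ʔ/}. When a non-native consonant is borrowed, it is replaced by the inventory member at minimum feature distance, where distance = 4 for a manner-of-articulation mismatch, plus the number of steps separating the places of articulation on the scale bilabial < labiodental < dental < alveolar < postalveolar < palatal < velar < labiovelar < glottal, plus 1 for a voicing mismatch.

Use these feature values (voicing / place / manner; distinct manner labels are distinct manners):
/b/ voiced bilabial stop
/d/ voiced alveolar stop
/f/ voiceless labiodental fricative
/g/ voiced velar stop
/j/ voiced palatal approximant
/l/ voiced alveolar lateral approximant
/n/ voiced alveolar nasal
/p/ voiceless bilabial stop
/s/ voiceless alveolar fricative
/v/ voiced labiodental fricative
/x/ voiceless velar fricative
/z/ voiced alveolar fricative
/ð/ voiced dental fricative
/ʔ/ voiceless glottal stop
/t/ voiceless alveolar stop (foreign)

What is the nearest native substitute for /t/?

/d/ is closest: same manner (stop), place distance 0 (alveolar→alveolar), voicing differs (+1); total 1. Next closest is /p/ at distance 3.

d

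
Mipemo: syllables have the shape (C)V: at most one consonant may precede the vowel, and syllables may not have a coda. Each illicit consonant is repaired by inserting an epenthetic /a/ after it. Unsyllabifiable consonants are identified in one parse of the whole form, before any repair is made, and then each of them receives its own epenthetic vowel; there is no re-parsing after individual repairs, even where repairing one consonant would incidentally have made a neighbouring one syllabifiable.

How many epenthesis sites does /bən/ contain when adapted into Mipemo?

The unsyllabifiable consonants are /n/; each receives one epenthetic vowel.

1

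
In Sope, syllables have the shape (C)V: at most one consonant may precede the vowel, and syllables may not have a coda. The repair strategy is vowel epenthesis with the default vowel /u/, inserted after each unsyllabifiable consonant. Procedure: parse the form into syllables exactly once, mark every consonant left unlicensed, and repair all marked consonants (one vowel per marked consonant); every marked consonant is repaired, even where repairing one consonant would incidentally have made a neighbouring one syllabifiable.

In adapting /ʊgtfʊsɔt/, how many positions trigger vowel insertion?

3

The unsyllabifiable consonants are /g/, /t/, /t/; each receives one epenthetic vowel.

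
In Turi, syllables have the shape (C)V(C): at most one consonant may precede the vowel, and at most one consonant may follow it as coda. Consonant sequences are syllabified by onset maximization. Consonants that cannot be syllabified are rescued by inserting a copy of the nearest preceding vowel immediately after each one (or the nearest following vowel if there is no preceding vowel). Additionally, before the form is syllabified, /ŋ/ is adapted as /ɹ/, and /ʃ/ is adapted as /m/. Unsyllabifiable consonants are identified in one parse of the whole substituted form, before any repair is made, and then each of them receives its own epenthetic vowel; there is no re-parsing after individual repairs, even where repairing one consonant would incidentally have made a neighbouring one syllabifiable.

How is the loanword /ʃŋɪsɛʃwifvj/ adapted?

mɪɹɪsɛmwifviji

Substitution: /ʃ/ → /m/, /ŋ/ → /ɹ/, giving /mɹɪsɛmwifvj/.
Syllabifying with onset maximization leaves /m/, /v/, /j/ stranded (at most one coda consonant is licensed; onsets are limited to one consonant).
Epenthesis after each stranded consonant: /m/ → /mɪ/, /v/ → /vi/, /j/ → /ji/.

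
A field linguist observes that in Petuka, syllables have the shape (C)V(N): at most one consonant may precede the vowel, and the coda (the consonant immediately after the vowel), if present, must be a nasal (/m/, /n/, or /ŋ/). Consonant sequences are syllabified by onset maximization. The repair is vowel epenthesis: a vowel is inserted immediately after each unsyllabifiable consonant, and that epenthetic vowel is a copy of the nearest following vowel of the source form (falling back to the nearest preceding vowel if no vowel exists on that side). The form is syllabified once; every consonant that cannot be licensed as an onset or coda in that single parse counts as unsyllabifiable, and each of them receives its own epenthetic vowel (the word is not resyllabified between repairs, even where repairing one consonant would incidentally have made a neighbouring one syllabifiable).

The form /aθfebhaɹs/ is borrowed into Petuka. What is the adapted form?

aθefebahaɹasa

Syllabifying with onset maximization leaves /θ/, /b/, /ɹ/, /s/ stranded (only a nasal (/m/, /n/, or /ŋ/) is licensed in coda position; onsets are limited to one consonant).
Each unlicensed consonant becomes the onset of a new syllable: /θ/ → /θe/, /b/ → /ba/, /ɹ/ → /ɹa/, /s/ → /sa/.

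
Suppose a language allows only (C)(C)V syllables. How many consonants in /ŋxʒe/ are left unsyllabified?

The consonants /ŋ/ cannot be parsed into a legal (C)(C)V syllable (no codas are permitted; onsets may contain at most 2 consonants).

1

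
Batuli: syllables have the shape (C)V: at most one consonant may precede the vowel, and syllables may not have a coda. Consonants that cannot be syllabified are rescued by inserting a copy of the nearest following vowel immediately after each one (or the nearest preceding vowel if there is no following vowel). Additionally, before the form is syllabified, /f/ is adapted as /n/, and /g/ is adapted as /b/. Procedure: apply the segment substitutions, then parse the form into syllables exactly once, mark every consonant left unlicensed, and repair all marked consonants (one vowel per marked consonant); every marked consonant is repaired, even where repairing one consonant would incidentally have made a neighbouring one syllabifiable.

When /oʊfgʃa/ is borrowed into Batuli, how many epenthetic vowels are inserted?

2

After substitution the input is /oʊnbʃa/.
The unsyllabifiable consonants are /n/, /b/; each receives one epenthetic vowel.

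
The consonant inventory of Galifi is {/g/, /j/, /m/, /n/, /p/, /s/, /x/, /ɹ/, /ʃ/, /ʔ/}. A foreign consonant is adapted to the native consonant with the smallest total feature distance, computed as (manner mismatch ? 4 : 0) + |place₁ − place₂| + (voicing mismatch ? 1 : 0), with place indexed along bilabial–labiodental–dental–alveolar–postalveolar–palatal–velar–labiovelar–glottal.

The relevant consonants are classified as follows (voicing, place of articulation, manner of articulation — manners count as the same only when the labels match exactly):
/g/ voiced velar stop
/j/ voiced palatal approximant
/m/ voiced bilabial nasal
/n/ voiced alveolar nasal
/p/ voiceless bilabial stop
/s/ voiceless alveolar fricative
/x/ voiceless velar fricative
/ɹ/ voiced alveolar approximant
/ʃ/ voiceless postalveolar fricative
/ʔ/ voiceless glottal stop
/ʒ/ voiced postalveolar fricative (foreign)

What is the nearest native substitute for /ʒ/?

ʃ

/ʃ/ is closest: same manner (fricative), place distance 0 (postalveolar→postalveolar), voicing differs (+1); total 1. Next closest is /s/ at distance 2.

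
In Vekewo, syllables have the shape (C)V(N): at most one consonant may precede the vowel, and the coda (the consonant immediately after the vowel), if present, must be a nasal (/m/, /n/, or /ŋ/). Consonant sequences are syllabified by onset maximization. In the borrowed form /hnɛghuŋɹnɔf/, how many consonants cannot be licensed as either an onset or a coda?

Syllabifying with onset maximization leaves /h/, /g/, /ɹ/, /f/ stranded (only a nasal (/m/, /n/, or /ŋ/) is licensed in coda position; onsets are limited to one consonant).

4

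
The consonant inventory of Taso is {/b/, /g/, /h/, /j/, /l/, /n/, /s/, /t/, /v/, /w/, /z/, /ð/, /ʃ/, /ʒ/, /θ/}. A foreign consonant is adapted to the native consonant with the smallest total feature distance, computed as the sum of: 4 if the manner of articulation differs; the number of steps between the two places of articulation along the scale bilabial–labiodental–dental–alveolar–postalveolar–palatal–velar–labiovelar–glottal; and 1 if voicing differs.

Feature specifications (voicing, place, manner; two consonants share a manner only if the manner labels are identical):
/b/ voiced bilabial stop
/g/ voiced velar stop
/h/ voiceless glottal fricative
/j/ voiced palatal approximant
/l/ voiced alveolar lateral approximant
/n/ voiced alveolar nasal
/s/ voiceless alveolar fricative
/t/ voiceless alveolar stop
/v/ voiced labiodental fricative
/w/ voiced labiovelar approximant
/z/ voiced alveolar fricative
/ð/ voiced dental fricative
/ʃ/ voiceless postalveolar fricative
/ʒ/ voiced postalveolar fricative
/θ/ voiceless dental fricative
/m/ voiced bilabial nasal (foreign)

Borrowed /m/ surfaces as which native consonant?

/n/ is closest: same manner (nasal), place distance 3 (bilabial→alveolar), same voicing; total 3. Next closest is /b/ at distance 4.

n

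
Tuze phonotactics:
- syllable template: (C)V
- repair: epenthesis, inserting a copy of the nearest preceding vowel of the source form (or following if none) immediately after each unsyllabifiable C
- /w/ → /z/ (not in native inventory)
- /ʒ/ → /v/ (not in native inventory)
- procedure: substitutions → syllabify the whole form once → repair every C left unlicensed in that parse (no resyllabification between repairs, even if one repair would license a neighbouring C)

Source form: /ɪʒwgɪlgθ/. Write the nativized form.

Substitution: /ʒ/ → /v/, /w/ → /z/, giving /ɪvzgɪlgθ/.
The consonants /v/, /z/, /l/, /g/, /θ/ cannot be parsed into a legal (C)V syllable (no codas are permitted; onsets are limited to one consonant).
Each unlicensed consonant becomes the onset of a new syllable: /v/ → /vɪ/, /z/ → /zɪ/, /l/ → /lɪ/, /g/ → /gɪ/, /θ/ → /θɪ/.

ɪvɪzɪgɪlɪgɪθɪ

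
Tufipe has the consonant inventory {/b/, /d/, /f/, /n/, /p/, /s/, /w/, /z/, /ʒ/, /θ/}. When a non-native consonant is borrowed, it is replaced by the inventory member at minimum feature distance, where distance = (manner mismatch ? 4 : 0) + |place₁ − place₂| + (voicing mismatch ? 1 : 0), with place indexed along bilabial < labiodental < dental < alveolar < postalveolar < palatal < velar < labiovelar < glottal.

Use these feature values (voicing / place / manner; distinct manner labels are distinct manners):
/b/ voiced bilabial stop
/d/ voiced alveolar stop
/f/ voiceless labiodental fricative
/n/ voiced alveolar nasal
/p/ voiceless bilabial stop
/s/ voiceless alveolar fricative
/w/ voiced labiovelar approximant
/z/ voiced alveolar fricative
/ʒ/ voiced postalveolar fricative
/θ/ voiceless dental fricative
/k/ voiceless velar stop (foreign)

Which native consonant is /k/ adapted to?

/d/ is closest: same manner (stop), place distance 3 (velar→alveolar), voicing differs (+1); total 4. Next closest is /p/ at distance 6.

d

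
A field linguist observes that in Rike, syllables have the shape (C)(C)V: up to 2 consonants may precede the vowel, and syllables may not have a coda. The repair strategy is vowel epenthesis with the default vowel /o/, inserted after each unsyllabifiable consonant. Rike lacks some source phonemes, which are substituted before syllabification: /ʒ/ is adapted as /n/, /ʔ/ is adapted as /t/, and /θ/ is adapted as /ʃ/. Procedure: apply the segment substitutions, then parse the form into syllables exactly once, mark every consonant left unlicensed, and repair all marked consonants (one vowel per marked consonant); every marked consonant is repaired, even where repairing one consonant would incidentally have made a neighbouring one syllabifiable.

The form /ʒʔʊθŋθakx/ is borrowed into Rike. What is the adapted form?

ntʊʃoŋʃakoxo

Substitution: /ʒ/ → /n/, /ʔ/ → /t/, /θ/ → /ʃ/, giving /ntʊʃŋʃakx/.
The consonants /ʃ/, /k/, /x/ cannot be parsed into a legal (C)(C)V syllable (no codas are permitted; onsets may contain at most 2 consonants).
Inserting the epenthetic vowel yields /ʃ/ → /ʃo/, /k/ → /ko/, /x/ → /xo/.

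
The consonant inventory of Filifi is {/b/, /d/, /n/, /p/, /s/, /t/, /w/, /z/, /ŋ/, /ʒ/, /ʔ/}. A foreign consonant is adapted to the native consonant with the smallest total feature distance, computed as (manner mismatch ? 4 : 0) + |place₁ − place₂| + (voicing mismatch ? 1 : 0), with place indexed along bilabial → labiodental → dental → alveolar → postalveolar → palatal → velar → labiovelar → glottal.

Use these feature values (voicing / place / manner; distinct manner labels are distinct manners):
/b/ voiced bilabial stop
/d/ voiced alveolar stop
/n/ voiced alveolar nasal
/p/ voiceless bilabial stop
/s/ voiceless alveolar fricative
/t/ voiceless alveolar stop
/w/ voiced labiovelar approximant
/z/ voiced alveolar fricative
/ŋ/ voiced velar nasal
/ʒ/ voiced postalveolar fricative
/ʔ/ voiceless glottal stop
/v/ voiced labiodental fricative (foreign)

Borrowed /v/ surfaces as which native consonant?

z

/z/ is closest: same manner (fricative), place distance 2 (labiodental→alveolar), same voicing; total 2. Next closest is /s/ at distance 3.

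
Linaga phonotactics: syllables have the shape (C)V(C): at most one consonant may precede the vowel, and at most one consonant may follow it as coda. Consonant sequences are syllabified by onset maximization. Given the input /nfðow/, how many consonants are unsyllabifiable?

Syllabifying with onset maximization leaves /n/, /f/ stranded (at most one coda consonant is licensed; onsets are limited to one consonant).

2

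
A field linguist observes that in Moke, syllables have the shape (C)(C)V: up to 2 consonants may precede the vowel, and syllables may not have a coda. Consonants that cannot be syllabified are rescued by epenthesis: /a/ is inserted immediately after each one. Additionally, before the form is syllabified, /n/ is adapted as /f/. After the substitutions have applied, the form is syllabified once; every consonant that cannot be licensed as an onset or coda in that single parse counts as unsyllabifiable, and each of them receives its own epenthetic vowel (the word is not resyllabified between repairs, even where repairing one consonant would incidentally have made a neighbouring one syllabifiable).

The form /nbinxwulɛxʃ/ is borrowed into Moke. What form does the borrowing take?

Substitution: /n/ → /f/, giving /fbifxwulɛxʃ/.
Syllabifying with onset maximization leaves /f/, /x/, /ʃ/ stranded (no codas are permitted; onsets may contain at most 2 consonants).
Each unlicensed consonant becomes the onset of a new syllable: /f/ → /fa/, /x/ → /xa/, /ʃ/ → /ʃa/.

fbifaxwulɛxaʃa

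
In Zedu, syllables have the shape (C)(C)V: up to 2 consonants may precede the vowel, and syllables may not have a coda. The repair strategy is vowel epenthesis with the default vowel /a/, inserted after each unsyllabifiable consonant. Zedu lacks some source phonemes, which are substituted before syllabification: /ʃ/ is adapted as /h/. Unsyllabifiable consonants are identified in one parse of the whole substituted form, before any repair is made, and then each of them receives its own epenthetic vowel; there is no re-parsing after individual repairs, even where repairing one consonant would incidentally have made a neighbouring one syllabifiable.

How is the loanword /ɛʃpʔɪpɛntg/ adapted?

Substitution: /ʃ/ → /h/, giving /ɛhpʔɪpɛntg/.
Under (C)(C)V, the unsyllabifiable consonants are /h/, /n/, /t/, /g/ (no codas are permitted; onsets may contain at most 2 consonants).
Each unlicensed consonant becomes the onset of a new syllable: /h/ → /ha/, /n/ → /na/, /t/ → /ta/, /g/ → /ga/.

ɛhapʔɪpɛnataga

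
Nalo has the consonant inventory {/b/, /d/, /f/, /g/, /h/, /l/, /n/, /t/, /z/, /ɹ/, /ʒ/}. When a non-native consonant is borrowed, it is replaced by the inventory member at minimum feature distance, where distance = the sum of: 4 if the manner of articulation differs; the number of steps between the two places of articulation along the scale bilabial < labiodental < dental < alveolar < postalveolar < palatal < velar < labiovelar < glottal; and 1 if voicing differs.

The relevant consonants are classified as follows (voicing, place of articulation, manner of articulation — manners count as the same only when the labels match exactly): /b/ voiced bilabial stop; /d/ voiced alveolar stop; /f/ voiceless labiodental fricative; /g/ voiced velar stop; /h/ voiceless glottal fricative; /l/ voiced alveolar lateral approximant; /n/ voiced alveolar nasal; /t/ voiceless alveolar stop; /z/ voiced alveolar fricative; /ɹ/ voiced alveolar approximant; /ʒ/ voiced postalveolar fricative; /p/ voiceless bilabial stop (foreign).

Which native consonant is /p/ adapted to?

/b/ is closest: same manner (stop), place distance 0 (bilabial→bilabial), voicing differs (+1); total 1. Next closest is /t/ at distance 3.

b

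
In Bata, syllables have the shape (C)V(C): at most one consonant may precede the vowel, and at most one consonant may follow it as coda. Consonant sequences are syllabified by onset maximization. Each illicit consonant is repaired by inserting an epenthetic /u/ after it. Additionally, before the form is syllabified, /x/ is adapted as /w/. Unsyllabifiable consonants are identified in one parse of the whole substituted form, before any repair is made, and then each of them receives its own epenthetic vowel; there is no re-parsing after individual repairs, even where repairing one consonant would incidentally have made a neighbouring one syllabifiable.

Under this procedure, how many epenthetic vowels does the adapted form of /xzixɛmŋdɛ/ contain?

2

After substitution the input is /wziwɛmŋdɛ/.
The unsyllabifiable consonants are /w/, /ŋ/; each receives one epenthetic vowel.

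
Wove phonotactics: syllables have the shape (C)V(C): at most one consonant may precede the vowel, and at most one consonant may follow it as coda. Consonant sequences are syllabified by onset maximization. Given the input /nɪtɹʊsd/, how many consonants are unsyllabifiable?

The consonants /d/ cannot be parsed into a legal (C)V(C) syllable (at most one coda consonant is licensed; onsets are limited to one consonant).

1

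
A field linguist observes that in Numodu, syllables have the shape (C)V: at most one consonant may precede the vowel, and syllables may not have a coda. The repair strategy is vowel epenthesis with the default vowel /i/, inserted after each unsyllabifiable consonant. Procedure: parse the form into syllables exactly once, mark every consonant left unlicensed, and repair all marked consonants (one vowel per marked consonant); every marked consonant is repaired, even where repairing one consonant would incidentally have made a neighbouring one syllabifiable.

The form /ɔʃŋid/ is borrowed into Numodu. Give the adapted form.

ɔʃiŋidi

The consonants /ʃ/, /d/ cannot be parsed into a legal (C)V syllable (no codas are permitted; onsets are limited to one consonant).
Inserting the epenthetic vowel yields /ʃ/ → /ʃi/, /d/ → /di/.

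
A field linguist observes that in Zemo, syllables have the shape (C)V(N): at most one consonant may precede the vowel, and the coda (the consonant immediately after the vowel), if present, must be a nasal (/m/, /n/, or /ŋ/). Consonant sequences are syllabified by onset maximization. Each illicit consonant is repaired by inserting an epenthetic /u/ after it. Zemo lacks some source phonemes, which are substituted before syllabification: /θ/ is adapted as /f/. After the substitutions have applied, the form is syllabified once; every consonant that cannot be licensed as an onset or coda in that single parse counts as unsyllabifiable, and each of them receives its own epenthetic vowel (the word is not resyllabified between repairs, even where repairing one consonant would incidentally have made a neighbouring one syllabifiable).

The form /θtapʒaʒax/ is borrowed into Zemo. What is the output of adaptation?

Substitution: /θ/ → /f/, giving /ftapʒaʒax/.
The consonants /f/, /p/, /x/ cannot be parsed into a legal (C)V(N) syllable (only a nasal (/m/, /n/, or /ŋ/) is licensed in coda position; onsets are limited to one consonant).
Inserting the epenthetic vowel yields /f/ → /fu/, /p/ → /pu/, /x/ → /xu/.

futapuʒaʒaxu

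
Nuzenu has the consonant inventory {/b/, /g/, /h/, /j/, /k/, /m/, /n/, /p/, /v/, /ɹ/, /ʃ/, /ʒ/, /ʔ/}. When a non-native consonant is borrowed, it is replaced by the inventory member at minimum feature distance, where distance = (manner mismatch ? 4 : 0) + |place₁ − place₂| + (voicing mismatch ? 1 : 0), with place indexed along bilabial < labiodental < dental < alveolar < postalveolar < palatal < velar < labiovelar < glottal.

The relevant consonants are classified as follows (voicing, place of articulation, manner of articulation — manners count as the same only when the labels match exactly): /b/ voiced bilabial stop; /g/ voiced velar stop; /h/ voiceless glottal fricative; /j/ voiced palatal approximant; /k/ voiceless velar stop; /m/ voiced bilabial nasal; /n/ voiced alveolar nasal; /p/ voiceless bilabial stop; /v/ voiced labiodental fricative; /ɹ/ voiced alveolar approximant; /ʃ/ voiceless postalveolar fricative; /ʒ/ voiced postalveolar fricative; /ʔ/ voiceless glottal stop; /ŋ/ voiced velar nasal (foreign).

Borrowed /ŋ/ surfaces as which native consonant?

/n/ is closest: same manner (nasal), place distance 3 (velar→alveolar), same voicing; total 3. Next closest is /g/ at distance 4.

n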